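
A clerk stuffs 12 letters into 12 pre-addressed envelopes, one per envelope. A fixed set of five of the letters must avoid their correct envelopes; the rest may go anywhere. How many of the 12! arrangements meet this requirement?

312273360

Inclusion-exclusion on the 5 forbidden self-matches:
Σ_{j=0}^{5} (-1)^j C(5,j)(12-j)!
= C(5,0)·12! - C(5,1)·11! + C(5,2)·10! - C(5,3)·9! + C(5,4)·8! - C(5,5)·7!
= 479001600 - 199584000 + 36288000 - 3628800 + 201600 - 5040
= 312273360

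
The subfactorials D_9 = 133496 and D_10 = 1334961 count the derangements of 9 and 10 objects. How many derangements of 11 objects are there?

D_11 = (11-1)·(D_10 + D_9) = 10·(1334961 + 133496) = 10·1468457 = 14684570.

14684570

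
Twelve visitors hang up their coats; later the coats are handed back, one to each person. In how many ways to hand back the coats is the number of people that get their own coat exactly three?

29369120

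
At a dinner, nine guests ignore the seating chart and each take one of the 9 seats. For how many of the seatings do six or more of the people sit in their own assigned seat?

# with exactly i fixed is C(9,i)·!(9-i); sum over i=6..9:
  i=6: C(9,6)·!3 = 84·2 = 168
  i=7: C(9,7)·!2 = 36·1 = 36
  i=8: C(9,8)·!1 = 9·0 = 0
  i=9: C(9,9)·!0 = 1·1 = 1
Total = 205.

205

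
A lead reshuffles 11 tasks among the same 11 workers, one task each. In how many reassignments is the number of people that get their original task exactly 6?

Pick the 6 fixed positions: C(11,6) = 462 ways.
The remaining 5 must be deranged: !5 = 44.
Total: 462 × 44 = 20328.

20328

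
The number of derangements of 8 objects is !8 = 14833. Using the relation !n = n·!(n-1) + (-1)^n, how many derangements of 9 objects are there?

!9 = 9·14833 - 1 = 133496.

133496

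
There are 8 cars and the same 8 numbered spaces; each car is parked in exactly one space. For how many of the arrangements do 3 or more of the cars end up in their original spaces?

3235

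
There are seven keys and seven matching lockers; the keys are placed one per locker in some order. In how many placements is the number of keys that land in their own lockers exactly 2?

Choose which 2 of the 7 are fixed: C(7,2) = 21.
The other 5 form a derangement: !5 = 44.
Total: 21 × 44 = 924.

924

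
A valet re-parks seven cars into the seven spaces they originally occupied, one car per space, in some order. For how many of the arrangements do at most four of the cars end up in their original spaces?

5018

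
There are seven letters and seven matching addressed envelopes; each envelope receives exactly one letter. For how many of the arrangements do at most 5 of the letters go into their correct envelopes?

5039

# with exactly i fixed is C(7,i)·!(7-i); sum over i=0..5:
  i=0: C(7,0)·!7 = 1·1854 = 1854
  i=1: C(7,1)·!6 = 7·265 = 1855
  i=2: C(7,2)·!5 = 21·44 = 924
  i=3: C(7,3)·!4 = 35·9 = 315
  i=4: C(7,4)·!3 = 35·2 = 70
  i=5: C(7,5)·!2 = 21·1 = 21
Total = 5039.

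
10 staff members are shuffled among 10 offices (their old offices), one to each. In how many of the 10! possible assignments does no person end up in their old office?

!10 = 10! · Σ_{k=0}^{10} (-1)^k/k!
= 10! - 10!/1! + 10!/2! - 10!/3! + 10!/4! - 10!/5! + 10!/6! - 10!/7! + 10!/8! - 10!/9! + 10!/10!
= 3628800 - 3628800 + 1814400 - 604800 + 151200 - 30240 + 5040 - 720 + 90 - 10 + 1
= 1334961

1334961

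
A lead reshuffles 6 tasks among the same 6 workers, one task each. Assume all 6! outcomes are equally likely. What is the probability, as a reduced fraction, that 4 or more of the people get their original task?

Favorable outcomes: Σ_{i≥4} C(6,i)·!(6-i) = 15·1 + 6·0 + 1·1 = 16.
Total outcomes: 6! = 720.
Probability = 16/720 = 1/45.

1/45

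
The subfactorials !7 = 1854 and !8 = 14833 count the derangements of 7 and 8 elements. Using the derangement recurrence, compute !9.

!9 = (9-1)·(!8 + !7) = 8·(14833 + 1854) = 8·16687 = 133496.

133496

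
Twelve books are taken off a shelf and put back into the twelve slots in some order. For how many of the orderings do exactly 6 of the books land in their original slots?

Pick the 6 fixed positions: C(12,6) = 924 ways.
The remaining 6 must be deranged: !6 = 265.
Total: 924 × 265 = 244860.

244860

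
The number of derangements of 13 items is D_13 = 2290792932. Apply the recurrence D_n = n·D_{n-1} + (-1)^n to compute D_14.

32071101049

D_14 = 14·2290792932 + 1 = 32071101049.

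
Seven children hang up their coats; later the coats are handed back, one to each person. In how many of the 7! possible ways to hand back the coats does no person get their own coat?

1854

!7 is the nearest integer to 7!/e.
7! = 5040, and 5040/e ≈ 1854.11, so !7 = 1854.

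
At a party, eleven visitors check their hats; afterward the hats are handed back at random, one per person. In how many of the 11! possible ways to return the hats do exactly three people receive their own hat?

2447445

Pick the 3 fixed positions: C(11,3) = 165 ways.
The other 8 form a derangement: !8 = 14833.
Total: 165 × 14833 = 2447445.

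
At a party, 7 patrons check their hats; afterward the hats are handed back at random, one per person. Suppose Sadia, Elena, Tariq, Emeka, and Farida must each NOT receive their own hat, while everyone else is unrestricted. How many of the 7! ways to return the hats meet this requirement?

Inclusion-exclusion on the 5 forbidden self-matches:
Σ_{j=0}^{5} (-1)^j C(5,j)(7-j)!
= C(5,0)·7! - C(5,1)·6! + C(5,2)·5! - C(5,3)·4! + C(5,4)·3! - C(5,5)·2!
= 5040 - 3600 + 1200 - 240 + 30 - 2
= 2428

2428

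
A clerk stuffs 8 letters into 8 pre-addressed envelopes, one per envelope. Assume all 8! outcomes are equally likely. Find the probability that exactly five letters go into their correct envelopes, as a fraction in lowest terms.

Favorable outcomes: C(8,5)·!3 = 56·2 = 112.
Total outcomes: 8! = 40320.
Probability = 112/40320 = 1/360.

1/360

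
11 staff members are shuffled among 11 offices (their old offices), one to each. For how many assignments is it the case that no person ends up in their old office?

14684570

!11 is the nearest integer to 11!/e.
11! = 39916800, and 39916800/e ≈ 14684570.08, so !11 = 14684570.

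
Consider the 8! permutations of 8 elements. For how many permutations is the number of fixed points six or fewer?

40319

Sum C(8,i)·!(8-i) for i = 0..6:
  i=0: C(8,0)·!8 = 1·14833 = 14833
  i=1: C(8,1)·!7 = 8·1854 = 14832
  i=2: C(8,2)·!6 = 28·265 = 7420
  i=3: C(8,3)·!5 = 56·44 = 2464
  i=4: C(8,4)·!4 = 70·9 = 630
  i=5: C(8,5)·!3 = 56·2 = 112
  i=6: C(8,6)·!2 = 28·1 = 28
Total = 40319.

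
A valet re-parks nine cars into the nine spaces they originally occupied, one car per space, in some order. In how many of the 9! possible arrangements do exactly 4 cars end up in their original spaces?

Choose which 4 of the 9 are fixed: C(9,4) = 126.
The remaining 5 must be deranged: !5 = 44.
Total: 126 × 44 = 5544.

5544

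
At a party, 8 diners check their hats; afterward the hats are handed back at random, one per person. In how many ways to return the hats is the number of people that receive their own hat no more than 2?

Sum C(8,i)·!(8-i) for i = 0..2:
  i=0: C(8,0)·!8 = 1·14833 = 14833
  i=1: C(8,1)·!7 = 8·1854 = 14832
  i=2: C(8,2)·!6 = 28·265 = 7420
Total = 37085.

37085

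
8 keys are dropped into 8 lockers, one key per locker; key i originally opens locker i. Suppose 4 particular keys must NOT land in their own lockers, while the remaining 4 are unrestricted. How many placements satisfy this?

24024

Inclusion-exclusion on the 4 forbidden self-matches:
Σ_{j=0}^{4} (-1)^j C(4,j)(8-j)!
= C(4,0)·8! - C(4,1)·7! + C(4,2)·6! - C(4,3)·5! + C(4,4)·4!
= 40320 - 20160 + 4320 - 480 + 24
= 24024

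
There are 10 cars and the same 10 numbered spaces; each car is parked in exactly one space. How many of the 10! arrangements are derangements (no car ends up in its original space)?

1334961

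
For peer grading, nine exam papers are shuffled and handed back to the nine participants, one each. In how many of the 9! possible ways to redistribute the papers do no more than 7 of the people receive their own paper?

362879

# with exactly i fixed is C(9,i)·!(9-i); sum over i=0..7:
  i=0: C(9,0)·!9 = 1·133496 = 133496
  i=1: C(9,1)·!8 = 9·14833 = 133497
  i=2: C(9,2)·!7 = 36·1854 = 66744
  i=3: C(9,3)·!6 = 84·265 = 22260
  i=4: C(9,4)·!5 = 126·44 = 5544
  i=5: C(9,5)·!4 = 126·9 = 1134
  i=6: C(9,6)·!3 = 84·2 = 168
  i=7: C(9,7)·!2 = 36·1 = 36
Total = 362879.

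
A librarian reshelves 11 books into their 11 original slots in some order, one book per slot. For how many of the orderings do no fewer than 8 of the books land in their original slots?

386

Sum C(11,i)·!(11-i) for i = 8..11:
  i=8: C(11,8)·!3 = 165·2 = 330
  i=9: C(11,9)·!2 = 55·1 = 55
  i=10: C(11,10)·!1 = 11·0 = 0
  i=11: C(11,11)·!0 = 1·1 = 1
Total = 386.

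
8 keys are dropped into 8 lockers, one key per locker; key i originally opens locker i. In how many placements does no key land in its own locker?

!8 = 8! · Σ_{k=0}^{8} (-1)^k/k!
= 8! - 8!/1! + 8!/2! - 8!/3! + 8!/4! - 8!/5! + 8!/6! - 8!/7! + 8!/8!
= 40320 - 40320 + 20160 - 6720 + 1680 - 336 + 56 - 8 + 1
= 14833

14833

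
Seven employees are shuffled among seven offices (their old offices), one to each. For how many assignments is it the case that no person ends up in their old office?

1854

!7 is the nearest integer to 7!/e.
7! = 5040, and 5040/e ≈ 1854.11, so !7 = 1854.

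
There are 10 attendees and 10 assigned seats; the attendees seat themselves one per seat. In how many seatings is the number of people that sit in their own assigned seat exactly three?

Choose which 3 of the 10 are fixed: C(10,3) = 120.
The remaining 7 must be deranged: !7 = 1854.
Total: 120 × 1854 = 222480.

222480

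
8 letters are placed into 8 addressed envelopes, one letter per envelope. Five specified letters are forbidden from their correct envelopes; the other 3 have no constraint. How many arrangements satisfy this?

Inclusion-exclusion on the 5 forbidden self-matches:
Σ_{j=0}^{5} (-1)^j C(5,j)(8-j)!
= C(5,0)·8! - C(5,1)·7! + C(5,2)·6! - C(5,3)·5! + C(5,4)·4! - C(5,5)·3!
= 40320 - 25200 + 7200 - 1200 + 120 - 6
= 21234

21234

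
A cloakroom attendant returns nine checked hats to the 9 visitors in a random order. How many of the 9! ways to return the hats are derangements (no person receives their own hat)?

133496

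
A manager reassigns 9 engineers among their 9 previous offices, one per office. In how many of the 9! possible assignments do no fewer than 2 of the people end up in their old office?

95887

Sum C(9,i)·!(9-i) for i = 2..9:
  i=2: C(9,2)·!7 = 36·1854 = 66744
  i=3: C(9,3)·!6 = 84·265 = 22260
  i=4: C(9,4)·!5 = 126·44 = 5544
  i=5: C(9,5)·!4 = 126·9 = 1134
  i=6: C(9,6)·!3 = 84·2 = 168
  i=7: C(9,7)·!2 = 36·1 = 36
  i=8: C(9,8)·!1 = 9·0 = 0
  i=9: C(9,9)·!0 = 1·1 = 1
Total = 95887.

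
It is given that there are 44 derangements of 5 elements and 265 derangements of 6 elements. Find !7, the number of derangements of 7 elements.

1854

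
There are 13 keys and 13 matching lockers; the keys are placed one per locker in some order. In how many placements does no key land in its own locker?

2290792932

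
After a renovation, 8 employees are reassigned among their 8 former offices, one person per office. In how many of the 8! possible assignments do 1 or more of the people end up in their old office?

25487

Sum C(8,i)·!(8-i) for i = 1..8:
  i=1: C(8,1)·!7 = 8·1854 = 14832
  i=2: C(8,2)·!6 = 28·265 = 7420
  i=3: C(8,3)·!5 = 56·44 = 2464
  i=4: C(8,4)·!4 = 70·9 = 630
  i=5: C(8,5)·!3 = 56·2 = 112
  i=6: C(8,6)·!2 = 28·1 = 28
  i=7: C(8,7)·!1 = 8·0 = 0
  i=8: C(8,8)·!0 = 1·1 = 1
Total = 25487.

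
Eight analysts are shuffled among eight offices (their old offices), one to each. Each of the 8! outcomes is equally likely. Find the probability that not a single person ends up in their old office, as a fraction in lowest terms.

2119/5760

Favorable outcomes: !8 = 14833.
Total outcomes: 8! = 40320.
Probability = 14833/40320 = 2119/5760.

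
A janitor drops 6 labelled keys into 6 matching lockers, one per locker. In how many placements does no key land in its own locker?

265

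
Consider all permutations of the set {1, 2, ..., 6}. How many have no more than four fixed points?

719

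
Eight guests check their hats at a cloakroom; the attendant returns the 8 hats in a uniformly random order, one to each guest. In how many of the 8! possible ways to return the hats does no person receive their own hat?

!8 is the nearest integer to 8!/e.
8! = 40320, and 40320/e ≈ 14832.90, so !8 = 14833.

14833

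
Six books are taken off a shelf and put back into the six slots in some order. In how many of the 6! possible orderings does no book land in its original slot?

265

!6 = 6! · Σ_{k=0}^{6} (-1)^k/k!
= 6! - 6!/1! + 6!/2! - 6!/3! + 6!/4! - 6!/5! + 6!/6!
= 720 - 720 + 360 - 120 + 30 - 6 + 1
= 265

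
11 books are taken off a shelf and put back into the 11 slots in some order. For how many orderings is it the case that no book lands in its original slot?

14684570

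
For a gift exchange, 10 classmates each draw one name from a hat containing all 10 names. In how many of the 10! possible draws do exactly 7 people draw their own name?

240

Choose which 7 of the 10 are fixed: C(10,7) = 120.
The other 3 form a derangement: !3 = 2.
Total: 120 × 2 = 240.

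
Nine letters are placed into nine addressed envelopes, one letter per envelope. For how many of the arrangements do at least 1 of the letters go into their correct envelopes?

229384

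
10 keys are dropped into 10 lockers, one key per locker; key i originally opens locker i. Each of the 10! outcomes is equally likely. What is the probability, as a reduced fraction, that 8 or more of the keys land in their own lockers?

23/1814400

Favorable outcomes: Σ_{i≥8} C(10,i)·!(10-i) = 45·1 + 10·0 + 1·1 = 46.
Total outcomes: 10! = 3628800.
Probability = 46/3628800 = 23/1814400.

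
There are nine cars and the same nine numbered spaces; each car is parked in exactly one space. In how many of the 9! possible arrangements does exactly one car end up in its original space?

Choose which one of the 9 is fixed: C(9,1) = 9.
The other 8 form a derangement: !8 = 14833.
Total: 9 × 14833 = 133497.

133497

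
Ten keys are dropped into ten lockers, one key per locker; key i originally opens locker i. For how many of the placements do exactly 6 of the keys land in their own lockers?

Pick the 6 fixed positions: C(10,6) = 210 ways.
The other 4 form a derangement: !4 = 9.
Total: 210 × 9 = 1890.

1890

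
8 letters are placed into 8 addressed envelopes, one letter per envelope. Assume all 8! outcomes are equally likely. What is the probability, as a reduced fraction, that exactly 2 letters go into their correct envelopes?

Favorable outcomes: C(8,2)·!6 = 28·265 = 7420.
Total outcomes: 8! = 40320.
Probability = 7420/40320 = 53/288.

53/288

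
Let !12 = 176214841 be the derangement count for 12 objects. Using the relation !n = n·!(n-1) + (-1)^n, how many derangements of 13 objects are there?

!13 = 13·176214841 - 1 = 2290792932.

2290792932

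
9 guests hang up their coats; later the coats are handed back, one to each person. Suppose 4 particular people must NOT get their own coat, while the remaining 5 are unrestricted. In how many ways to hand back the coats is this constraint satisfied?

Inclusion-exclusion on the 4 forbidden self-matches:
Σ_{j=0}^{4} (-1)^j C(4,j)(9-j)!
= C(4,0)·9! - C(4,1)·8! + C(4,2)·7! - C(4,3)·6! + C(4,4)·5!
= 362880 - 161280 + 30240 - 2880 + 120
= 229080

229080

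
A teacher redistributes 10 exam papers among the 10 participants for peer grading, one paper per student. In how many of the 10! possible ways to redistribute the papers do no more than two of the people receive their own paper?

# with exactly i fixed is C(10,i)·!(10-i); sum over i=0..2:
  i=0: C(10,0)·!10 = 1·1334961 = 1334961
  i=1: C(10,1)·!9 = 10·133496 = 1334960
  i=2: C(10,2)·!8 = 45·14833 = 667485
Total = 3337406.

3337406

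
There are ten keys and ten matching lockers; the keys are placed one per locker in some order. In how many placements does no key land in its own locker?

1334961

!10 is the nearest integer to 10!/e.
10! = 3628800, and 3628800/e ≈ 1334960.92, so !10 = 1334961.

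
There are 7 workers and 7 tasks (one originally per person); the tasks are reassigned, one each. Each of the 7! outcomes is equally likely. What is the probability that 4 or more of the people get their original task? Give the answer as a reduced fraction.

23/1260

Favorable outcomes: Σ_{i≥4} C(7,i)·!(7-i) = 35·2 + 21·1 + 7·0 + 1·1 = 92.
Total outcomes: 7! = 5040.
Probability = 92/5040 = 23/1260.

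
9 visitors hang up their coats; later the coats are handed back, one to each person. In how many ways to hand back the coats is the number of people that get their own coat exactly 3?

22260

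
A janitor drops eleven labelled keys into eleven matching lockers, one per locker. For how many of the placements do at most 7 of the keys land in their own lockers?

39916414

Sum C(11,i)·!(11-i) for i = 0..7:
  i=0: C(11,0)·!11 = 1·14684570 = 14684570
  i=1: C(11,1)·!10 = 11·1334961 = 14684571
  i=2: C(11,2)·!9 = 55·133496 = 7342280
  i=3: C(11,3)·!8 = 165·14833 = 2447445
  i=4: C(11,4)·!7 = 330·1854 = 611820
  i=5: C(11,5)·!6 = 462·265 = 122430
  i=6: C(11,6)·!5 = 462·44 = 20328
  i=7: C(11,7)·!4 = 330·9 = 2970
Total = 39916414.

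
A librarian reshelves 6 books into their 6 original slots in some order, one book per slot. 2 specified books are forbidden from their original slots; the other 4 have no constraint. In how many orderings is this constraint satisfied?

Inclusion-exclusion on the 2 forbidden self-matches:
Σ_{j=0}^{2} (-1)^j C(2,j)(6-j)!
= C(2,0)·6! - C(2,1)·5! + C(2,2)·4!
= 720 - 240 + 24
= 504

504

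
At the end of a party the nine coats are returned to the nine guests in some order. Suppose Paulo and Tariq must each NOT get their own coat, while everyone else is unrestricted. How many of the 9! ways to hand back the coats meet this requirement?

287280

Let A_j be the event that the j-th constrained one is fixed. By inclusion-exclusion over the 2 events:
Σ_{j=0}^{2} (-1)^j C(2,j)(9-j)!
= C(2,0)·9! - C(2,1)·8! + C(2,2)·7!
= 362880 - 80640 + 5040
= 287280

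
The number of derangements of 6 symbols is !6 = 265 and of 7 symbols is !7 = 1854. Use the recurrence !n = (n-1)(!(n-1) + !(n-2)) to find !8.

14833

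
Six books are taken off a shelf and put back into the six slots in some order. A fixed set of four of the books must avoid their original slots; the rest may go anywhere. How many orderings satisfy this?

Let A_j be the event that the j-th constrained one is fixed. By inclusion-exclusion over the 4 events:
Σ_{j=0}^{4} (-1)^j C(4,j)(6-j)!
= C(4,0)·6! - C(4,1)·5! + C(4,2)·4! - C(4,3)·3! + C(4,4)·2!
= 720 - 480 + 144 - 24 + 2
= 362

362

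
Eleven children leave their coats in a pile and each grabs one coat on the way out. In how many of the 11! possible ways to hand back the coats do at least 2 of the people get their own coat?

10547659

# with exactly i fixed is C(11,i)·!(11-i); sum over i=2..11:
  i=2: C(11,2)·!9 = 55·133496 = 7342280
  i=3: C(11,3)·!8 = 165·14833 = 2447445
  i=4: C(11,4)·!7 = 330·1854 = 611820
  i=5: C(11,5)·!6 = 462·265 = 122430
  i=6: C(11,6)·!5 = 462·44 = 20328
  i=7: C(11,7)·!4 = 330·9 = 2970
  i=8: C(11,8)·!3 = 165·2 = 330
  i=9: C(11,9)·!2 = 55·1 = 55
  i=10: C(11,10)·!1 = 11·0 = 0
  i=11: C(11,11)·!0 = 1·1 = 1
Total = 10547659.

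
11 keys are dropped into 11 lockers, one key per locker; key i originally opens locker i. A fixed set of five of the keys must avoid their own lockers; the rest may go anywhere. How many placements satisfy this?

25022880

Inclusion-exclusion on the 5 forbidden self-matches:
Σ_{j=0}^{5} (-1)^j C(5,j)(11-j)!
= C(5,0)·11! - C(5,1)·10! + C(5,2)·9! - C(5,3)·8! + C(5,4)·7! - C(5,5)·6!
= 39916800 - 18144000 + 3628800 - 403200 + 25200 - 720
= 25022880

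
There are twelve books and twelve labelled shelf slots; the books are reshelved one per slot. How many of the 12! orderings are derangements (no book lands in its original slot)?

176214841

The subfactorial !12 = [12!/e] (nearest integer).
12! = 479001600, and 479001600/e ≈ 176214840.93, so !12 = 176214841.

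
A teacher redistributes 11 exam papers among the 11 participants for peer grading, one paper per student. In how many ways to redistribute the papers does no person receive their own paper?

The number of derangements of 11 is !11 = Σ_{k=0}^{11} (-1)^k·11!/k!
= 11! - 11!/1! + 11!/2! - 11!/3! + 11!/4! - 11!/5! + 11!/6! - 11!/7! + 11!/8! - 11!/9! + 11!/10! - 11!/11!
= 39916800 - 39916800 + 19958400 - 6652800 + 1663200 - 332640 + 55440 - 7920 + 990 - 110 + 11 - 1
= 14684570

14684570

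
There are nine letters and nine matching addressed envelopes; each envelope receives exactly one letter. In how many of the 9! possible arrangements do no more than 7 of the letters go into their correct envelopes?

Sum C(9,i)·!(9-i) for i = 0..7:
  i=0: C(9,0)·!9 = 1·133496 = 133496
  i=1: C(9,1)·!8 = 9·14833 = 133497
  i=2: C(9,2)·!7 = 36·1854 = 66744
  i=3: C(9,3)·!6 = 84·265 = 22260
  i=4: C(9,4)·!5 = 126·44 = 5544
  i=5: C(9,5)·!4 = 126·9 = 1134
  i=6: C(9,6)·!3 = 84·2 = 168
  i=7: C(9,7)·!2 = 36·1 = 36
Total = 362879.

362879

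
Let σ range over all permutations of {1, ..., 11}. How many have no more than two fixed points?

Sum C(11,i)·!(11-i) for i = 0..2:
  i=0: C(11,0)·!11 = 1·14684570 = 14684570
  i=1: C(11,1)·!10 = 11·1334961 = 14684571
  i=2: C(11,2)·!9 = 55·133496 = 7342280
Total = 36711421.

36711421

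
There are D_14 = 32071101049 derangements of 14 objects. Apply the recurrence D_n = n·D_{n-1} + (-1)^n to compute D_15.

481066515734

D_15 = 15·32071101049 - 1 = 481066515734.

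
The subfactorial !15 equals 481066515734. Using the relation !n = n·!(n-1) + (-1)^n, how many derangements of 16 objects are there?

!16 = 16·481066515734 + 1 = 7697064251745.

7697064251745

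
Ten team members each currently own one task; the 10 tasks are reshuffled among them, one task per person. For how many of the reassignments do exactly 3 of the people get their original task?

222480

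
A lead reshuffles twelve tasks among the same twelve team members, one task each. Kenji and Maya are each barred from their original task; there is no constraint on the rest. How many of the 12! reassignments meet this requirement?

402796800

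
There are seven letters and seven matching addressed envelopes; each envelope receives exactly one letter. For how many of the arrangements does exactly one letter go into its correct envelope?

1855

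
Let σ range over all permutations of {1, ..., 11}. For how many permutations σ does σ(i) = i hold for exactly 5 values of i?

Pick the 5 fixed positions: C(11,5) = 462 ways.
The remaining 6 must be deranged: !6 = 265.
Total: 462 × 265 = 122430.

122430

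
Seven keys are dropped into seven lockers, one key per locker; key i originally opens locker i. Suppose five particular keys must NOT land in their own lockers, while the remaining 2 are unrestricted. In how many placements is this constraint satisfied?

2428

Let A_j be the event that the j-th constrained one is fixed. By inclusion-exclusion over the 5 events:
Σ_{j=0}^{5} (-1)^j C(5,j)(7-j)!
= C(5,0)·7! - C(5,1)·6! + C(5,2)·5! - C(5,3)·4! + C(5,4)·3! - C(5,5)·2!
= 5040 - 3600 + 1200 - 240 + 30 - 2
= 2428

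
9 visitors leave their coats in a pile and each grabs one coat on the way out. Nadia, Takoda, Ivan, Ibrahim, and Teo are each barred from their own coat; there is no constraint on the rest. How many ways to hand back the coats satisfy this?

Inclusion-exclusion on the 5 forbidden self-matches:
Σ_{j=0}^{5} (-1)^j C(5,j)(9-j)!
= C(5,0)·9! - C(5,1)·8! + C(5,2)·7! - C(5,3)·6! + C(5,4)·5! - C(5,5)·4!
= 362880 - 201600 + 50400 - 7200 + 600 - 24
= 205056

205056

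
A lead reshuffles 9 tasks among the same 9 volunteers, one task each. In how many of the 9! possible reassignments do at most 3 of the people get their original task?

355997

Sum C(9,i)·!(9-i) for i = 0..3:
  i=0: C(9,0)·!9 = 1·133496 = 133496
  i=1: C(9,1)·!8 = 9·14833 = 133497
  i=2: C(9,2)·!7 = 36·1854 = 66744
  i=3: C(9,3)·!6 = 84·265 = 22260
Total = 355997.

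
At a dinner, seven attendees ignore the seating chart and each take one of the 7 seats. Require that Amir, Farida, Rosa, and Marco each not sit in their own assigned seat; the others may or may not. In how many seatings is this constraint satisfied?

2790

Inclusion-exclusion on the 4 forbidden self-matches:
Σ_{j=0}^{4} (-1)^j C(4,j)(7-j)!
= C(4,0)·7! - C(4,1)·6! + C(4,2)·5! - C(4,3)·4! + C(4,4)·3!
= 5040 - 2880 + 720 - 96 + 6
= 2790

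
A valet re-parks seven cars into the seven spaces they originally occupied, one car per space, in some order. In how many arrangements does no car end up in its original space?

The number of derangements of 7 is !7 = Σ_{k=0}^{7} (-1)^k·7!/k!
= 7! - 7!/1! + 7!/2! - 7!/3! + 7!/4! - 7!/5! + 7!/6! - 7!/7!
= 5040 - 5040 + 2520 - 840 + 210 - 42 + 7 - 1
= 1854

1854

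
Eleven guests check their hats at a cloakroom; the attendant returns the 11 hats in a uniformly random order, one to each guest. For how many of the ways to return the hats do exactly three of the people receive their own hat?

Pick the 3 fixed positions: C(11,3) = 165 ways.
The remaining 8 must be deranged: !8 = 14833.
Total: 165 × 14833 = 2447445.

2447445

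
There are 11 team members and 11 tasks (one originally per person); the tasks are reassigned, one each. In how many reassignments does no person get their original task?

14684570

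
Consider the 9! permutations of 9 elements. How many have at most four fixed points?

361541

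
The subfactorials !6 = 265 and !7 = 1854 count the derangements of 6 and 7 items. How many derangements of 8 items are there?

14833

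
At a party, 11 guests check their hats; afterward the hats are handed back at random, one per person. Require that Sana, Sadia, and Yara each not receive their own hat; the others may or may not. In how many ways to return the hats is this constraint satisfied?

30078720

Let A_j be the event that the j-th constrained one is fixed. By inclusion-exclusion over the 3 events:
Σ_{j=0}^{3} (-1)^j C(3,j)(11-j)!
= C(3,0)·11! - C(3,1)·10! + C(3,2)·9! - C(3,3)·8!
= 39916800 - 10886400 + 1088640 - 40320
= 30078720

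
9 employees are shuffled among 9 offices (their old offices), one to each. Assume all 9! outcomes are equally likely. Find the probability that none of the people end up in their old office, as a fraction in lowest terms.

16687/45360

Favorable outcomes: !9 = 133496.
Total outcomes: 9! = 362880.
Probability = 133496/362880 = 16687/45360.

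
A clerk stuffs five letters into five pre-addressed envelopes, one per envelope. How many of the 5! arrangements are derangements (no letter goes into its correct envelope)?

The subfactorial !5 = [5!/e] (nearest integer).
5! = 120, and 120/e ≈ 44.15, so !5 = 44.

44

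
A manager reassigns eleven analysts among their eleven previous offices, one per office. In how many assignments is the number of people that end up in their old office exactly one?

Choose which one of the 11 is fixed: C(11,1) = 11.
The remaining 10 must be deranged: !10 = 1334961.
Total: 11 × 1334961 = 14684571.

14684571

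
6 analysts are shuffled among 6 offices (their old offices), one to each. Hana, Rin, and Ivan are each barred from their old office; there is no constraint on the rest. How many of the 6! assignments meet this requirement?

426

Let A_j be the event that the j-th constrained one is fixed. By inclusion-exclusion over the 3 events:
Σ_{j=0}^{3} (-1)^j C(3,j)(6-j)!
= C(3,0)·6! - C(3,1)·5! + C(3,2)·4! - C(3,3)·3!
= 720 - 360 + 72 - 6
= 426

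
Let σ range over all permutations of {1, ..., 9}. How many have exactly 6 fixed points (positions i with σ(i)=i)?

168

Pick the 6 fixed positions: C(9,6) = 84 ways.
The remaining 3 must be deranged: !3 = 2.
Total: 84 × 2 = 168.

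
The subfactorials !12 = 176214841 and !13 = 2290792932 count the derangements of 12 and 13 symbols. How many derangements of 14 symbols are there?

!14 = (14-1)·(!13 + !12) = 13·(2290792932 + 176214841) = 13·2467007773 = 32071101049.

32071101049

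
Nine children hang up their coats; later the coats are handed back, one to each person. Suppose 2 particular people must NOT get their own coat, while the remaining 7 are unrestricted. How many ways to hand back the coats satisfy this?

287280

Inclusion-exclusion on the 2 forbidden self-matches:
Σ_{j=0}^{2} (-1)^j C(2,j)(9-j)!
= C(2,0)·9! - C(2,1)·8! + C(2,2)·7!
= 362880 - 80640 + 5040
= 287280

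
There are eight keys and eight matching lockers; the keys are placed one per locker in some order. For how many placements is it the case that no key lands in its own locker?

14833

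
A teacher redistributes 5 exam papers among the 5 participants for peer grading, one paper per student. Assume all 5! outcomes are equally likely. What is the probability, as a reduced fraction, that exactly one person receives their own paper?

Favorable outcomes: C(5,1)·!4 = 5·9 = 45.
Total outcomes: 5! = 120.
Probability = 45/120 = 3/8.

3/8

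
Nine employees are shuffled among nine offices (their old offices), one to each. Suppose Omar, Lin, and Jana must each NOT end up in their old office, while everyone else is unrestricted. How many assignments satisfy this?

256320

Inclusion-exclusion on the 3 forbidden self-matches:
Σ_{j=0}^{3} (-1)^j C(3,j)(9-j)!
= C(3,0)·9! - C(3,1)·8! + C(3,2)·7! - C(3,3)·6!
= 362880 - 120960 + 15120 - 720
= 256320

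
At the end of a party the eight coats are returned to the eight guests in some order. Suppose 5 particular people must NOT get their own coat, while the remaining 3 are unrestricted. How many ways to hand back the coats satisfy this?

21234

Inclusion-exclusion on the 5 forbidden self-matches:
Σ_{j=0}^{5} (-1)^j C(5,j)(8-j)!
= C(5,0)·8! - C(5,1)·7! + C(5,2)·6! - C(5,3)·5! + C(5,4)·4! - C(5,5)·3!
= 40320 - 25200 + 7200 - 1200 + 120 - 6
= 21234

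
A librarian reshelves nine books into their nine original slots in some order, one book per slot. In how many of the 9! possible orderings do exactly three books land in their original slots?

Choose which 3 of the 9 are fixed: C(9,3) = 84.
The other 6 form a derangement: !6 = 265.
Total: 84 × 265 = 22260.

22260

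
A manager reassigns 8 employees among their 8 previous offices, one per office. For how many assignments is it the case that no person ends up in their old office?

14833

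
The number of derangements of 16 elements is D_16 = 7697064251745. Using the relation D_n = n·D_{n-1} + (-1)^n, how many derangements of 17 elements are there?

D_17 = 17·7697064251745 - 1 = 130850092279664.

130850092279664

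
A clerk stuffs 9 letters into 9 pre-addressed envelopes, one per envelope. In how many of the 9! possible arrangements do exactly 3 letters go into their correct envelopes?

22260

Pick the 3 fixed positions: C(9,3) = 84 ways.
The other 6 form a derangement: !6 = 265.
Total: 84 × 265 = 22260.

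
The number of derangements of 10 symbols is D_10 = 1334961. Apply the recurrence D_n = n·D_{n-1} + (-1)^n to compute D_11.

D_11 = 11·1334961 - 1 = 14684570.

14684570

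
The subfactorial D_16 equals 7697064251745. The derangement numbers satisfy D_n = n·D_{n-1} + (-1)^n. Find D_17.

130850092279664

D_17 = 17·7697064251745 - 1 = 130850092279664.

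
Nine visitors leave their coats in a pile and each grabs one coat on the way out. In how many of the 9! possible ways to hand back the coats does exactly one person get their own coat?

Choose which one of the 9 is fixed: C(9,1) = 9.
The other 8 form a derangement: !8 = 14833.
Total: 9 × 14833 = 133497.

133497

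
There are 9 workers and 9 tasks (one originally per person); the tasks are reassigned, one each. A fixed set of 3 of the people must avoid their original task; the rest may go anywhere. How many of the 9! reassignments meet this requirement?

256320

Inclusion-exclusion on the 3 forbidden self-matches:
Σ_{j=0}^{3} (-1)^j C(3,j)(9-j)!
= C(3,0)·9! - C(3,1)·8! + C(3,2)·7! - C(3,3)·6!
= 362880 - 120960 + 15120 - 720
= 256320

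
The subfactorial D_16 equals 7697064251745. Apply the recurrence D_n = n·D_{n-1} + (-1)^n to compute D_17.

130850092279664

D_17 = 17·7697064251745 - 1 = 130850092279664.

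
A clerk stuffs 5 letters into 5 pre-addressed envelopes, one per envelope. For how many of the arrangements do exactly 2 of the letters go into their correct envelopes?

Pick the 2 fixed positions: C(5,2) = 10 ways.
The other 3 form a derangement: !3 = 2.
Total: 10 × 2 = 20.

20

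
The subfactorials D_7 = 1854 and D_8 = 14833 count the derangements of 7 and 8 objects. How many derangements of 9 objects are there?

D_9 = (9-1)·(D_8 + D_7) = 8·(14833 + 1854) = 8·16687 = 133496.

133496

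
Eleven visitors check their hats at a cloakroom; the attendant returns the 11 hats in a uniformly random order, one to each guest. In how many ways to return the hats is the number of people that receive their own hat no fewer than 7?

3356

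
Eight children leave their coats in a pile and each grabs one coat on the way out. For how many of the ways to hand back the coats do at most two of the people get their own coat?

Sum C(8,i)·!(8-i) for i = 0..2:
  i=0: C(8,0)·!8 = 1·14833 = 14833
  i=1: C(8,1)·!7 = 8·1854 = 14832
  i=2: C(8,2)·!6 = 28·265 = 7420
Total = 37085.

37085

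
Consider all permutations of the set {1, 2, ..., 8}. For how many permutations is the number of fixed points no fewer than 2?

Sum C(8,i)·!(8-i) for i = 2..8:
  i=2: C(8,2)·!6 = 28·265 = 7420
  i=3: C(8,3)·!5 = 56·44 = 2464
  i=4: C(8,4)·!4 = 70·9 = 630
  i=5: C(8,5)·!3 = 56·2 = 112
  i=6: C(8,6)·!2 = 28·1 = 28
  i=7: C(8,7)·!1 = 8·0 = 0
  i=8: C(8,8)·!0 = 1·1 = 1
Total = 10655.

10655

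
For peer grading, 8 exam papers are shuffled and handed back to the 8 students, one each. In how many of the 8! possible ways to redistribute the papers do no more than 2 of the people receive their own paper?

37085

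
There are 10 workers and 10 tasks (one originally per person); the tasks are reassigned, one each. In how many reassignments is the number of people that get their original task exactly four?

Choose which 4 of the 10 are fixed: C(10,4) = 210.
The remaining 6 must be deranged: !6 = 265.
Total: 210 × 265 = 55650.

55650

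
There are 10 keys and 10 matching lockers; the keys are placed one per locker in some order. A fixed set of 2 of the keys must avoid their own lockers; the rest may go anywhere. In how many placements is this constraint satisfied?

2943360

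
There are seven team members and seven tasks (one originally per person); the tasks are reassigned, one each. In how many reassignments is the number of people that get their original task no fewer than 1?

3186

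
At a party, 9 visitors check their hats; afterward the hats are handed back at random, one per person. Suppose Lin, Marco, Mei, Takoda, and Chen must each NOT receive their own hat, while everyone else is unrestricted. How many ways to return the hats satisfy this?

205056

Inclusion-exclusion on the 5 forbidden self-matches:
Σ_{j=0}^{5} (-1)^j C(5,j)(9-j)!
= C(5,0)·9! - C(5,1)·8! + C(5,2)·7! - C(5,3)·6! + C(5,4)·5! - C(5,5)·4!
= 362880 - 201600 + 50400 - 7200 + 600 - 24
= 205056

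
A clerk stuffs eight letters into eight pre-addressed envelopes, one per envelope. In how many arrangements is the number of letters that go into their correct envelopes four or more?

# with exactly i fixed is C(8,i)·!(8-i); sum over i=4..8:
  i=4: C(8,4)·!4 = 70·9 = 630
  i=5: C(8,5)·!3 = 56·2 = 112
  i=6: C(8,6)·!2 = 28·1 = 28
  i=7: C(8,7)·!1 = 8·0 = 0
  i=8: C(8,8)·!0 = 1·1 = 1
Total = 771.

771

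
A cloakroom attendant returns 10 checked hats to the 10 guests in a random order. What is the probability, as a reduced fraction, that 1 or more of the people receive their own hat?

28319/44800

Favorable outcomes: Σ_{i≥1} C(10,i)·!(10-i) = 10·133496 + 45·14833 + 120·1854 + 210·265 + 252·44 + 210·9 + 120·2 + 45·1 + 10·0 + 1·1 = 2293839.
Total outcomes: 10! = 3628800.
Probability = 2293839/3628800 = 28319/44800.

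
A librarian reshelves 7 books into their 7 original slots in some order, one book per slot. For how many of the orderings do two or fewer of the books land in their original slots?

4633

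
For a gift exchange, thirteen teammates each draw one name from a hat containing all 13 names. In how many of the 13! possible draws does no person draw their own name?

By inclusion-exclusion, !13 = Σ (-1)^k · 13!/k! for k=0..13
= 13! - 13!/1! + 13!/2! - 13!/3! + 13!/4! - 13!/5! + 13!/6! - 13!/7! + 13!/8! - 13!/9! + 13!/10! - 13!/11! + 13!/12! - 13!/13!
= 6227020800 - 6227020800 + 3113510400 - 1037836800 + 259459200 - 51891840 + 8648640 - 1235520 + 154440 - 17160 + 1716 - 156 + 13 - 1
= 2290792932

2290792932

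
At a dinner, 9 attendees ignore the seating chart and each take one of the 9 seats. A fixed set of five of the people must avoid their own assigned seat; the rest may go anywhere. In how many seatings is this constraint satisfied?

205056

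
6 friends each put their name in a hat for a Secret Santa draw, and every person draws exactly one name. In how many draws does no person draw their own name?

265

!6 = 6! · Σ_{k=0}^{6} (-1)^k/k!
= 6! - 6!/1! + 6!/2! - 6!/3! + 6!/4! - 6!/5! + 6!/6!
= 720 - 720 + 360 - 120 + 30 - 6 + 1
= 265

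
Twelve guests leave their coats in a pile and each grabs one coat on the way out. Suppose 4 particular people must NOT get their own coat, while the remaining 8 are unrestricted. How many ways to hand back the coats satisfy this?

Let A_j be the event that the j-th constrained one is fixed. By inclusion-exclusion over the 4 events:
Σ_{j=0}^{4} (-1)^j C(4,j)(12-j)!
= C(4,0)·12! - C(4,1)·11! + C(4,2)·10! - C(4,3)·9! + C(4,4)·8!
= 479001600 - 159667200 + 21772800 - 1451520 + 40320
= 339696000

339696000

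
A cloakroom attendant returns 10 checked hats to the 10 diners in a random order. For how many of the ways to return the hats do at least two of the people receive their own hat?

# with exactly i fixed is C(10,i)·!(10-i); sum over i=2..10:
  i=2: C(10,2)·!8 = 45·14833 = 667485
  i=3: C(10,3)·!7 = 120·1854 = 222480
  i=4: C(10,4)·!6 = 210·265 = 55650
  i=5: C(10,5)·!5 = 252·44 = 11088
  i=6: C(10,6)·!4 = 210·9 = 1890
  i=7: C(10,7)·!3 = 120·2 = 240
  i=8: C(10,8)·!2 = 45·1 = 45
  i=9: C(10,9)·!1 = 10·0 = 0
  i=10: C(10,10)·!0 = 1·1 = 1
Total = 958879.

958879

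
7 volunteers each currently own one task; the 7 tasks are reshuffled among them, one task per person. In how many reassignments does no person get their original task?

By inclusion-exclusion, !7 = Σ (-1)^k · 7!/k! for k=0..7
= 7! - 7!/1! + 7!/2! - 7!/3! + 7!/4! - 7!/5! + 7!/6! - 7!/7!
= 5040 - 5040 + 2520 - 840 + 210 - 42 + 7 - 1
= 1854

1854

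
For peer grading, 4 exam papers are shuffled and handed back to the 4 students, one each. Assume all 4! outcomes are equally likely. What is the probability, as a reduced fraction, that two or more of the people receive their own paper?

7/24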